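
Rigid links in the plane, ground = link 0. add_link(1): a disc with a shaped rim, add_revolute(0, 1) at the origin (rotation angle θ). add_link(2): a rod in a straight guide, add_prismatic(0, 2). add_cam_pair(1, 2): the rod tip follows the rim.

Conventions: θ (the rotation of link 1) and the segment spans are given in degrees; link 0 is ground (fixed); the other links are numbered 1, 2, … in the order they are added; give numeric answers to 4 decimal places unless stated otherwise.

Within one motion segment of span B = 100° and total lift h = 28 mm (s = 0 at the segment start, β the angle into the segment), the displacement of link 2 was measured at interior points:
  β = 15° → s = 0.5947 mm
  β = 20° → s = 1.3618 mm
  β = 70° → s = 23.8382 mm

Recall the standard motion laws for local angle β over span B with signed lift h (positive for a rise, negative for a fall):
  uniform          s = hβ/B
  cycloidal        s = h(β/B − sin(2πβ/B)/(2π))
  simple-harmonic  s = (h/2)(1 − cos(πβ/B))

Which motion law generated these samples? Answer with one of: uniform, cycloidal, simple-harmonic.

candidates at β/B = r: uniform s = h·r (linear in β); cycloidal s = h·(r − sin(2πr)/(2π)); simple-harmonic s = (h/2)(1 − cos(πr))
β=15°: printed 0.5947 | uniform 4.2000, cycloidal 0.5947, simple-harmonic 1.5259
β=20°: printed 1.3618 | uniform 5.6000, cycloidal 1.3618, simple-harmonic 2.6738
β=70°: printed 23.8382 | uniform 19.6000, cycloidal 23.8382, simple-harmonic 22.2290
only one law matches every sample → cycloidal

cycloidal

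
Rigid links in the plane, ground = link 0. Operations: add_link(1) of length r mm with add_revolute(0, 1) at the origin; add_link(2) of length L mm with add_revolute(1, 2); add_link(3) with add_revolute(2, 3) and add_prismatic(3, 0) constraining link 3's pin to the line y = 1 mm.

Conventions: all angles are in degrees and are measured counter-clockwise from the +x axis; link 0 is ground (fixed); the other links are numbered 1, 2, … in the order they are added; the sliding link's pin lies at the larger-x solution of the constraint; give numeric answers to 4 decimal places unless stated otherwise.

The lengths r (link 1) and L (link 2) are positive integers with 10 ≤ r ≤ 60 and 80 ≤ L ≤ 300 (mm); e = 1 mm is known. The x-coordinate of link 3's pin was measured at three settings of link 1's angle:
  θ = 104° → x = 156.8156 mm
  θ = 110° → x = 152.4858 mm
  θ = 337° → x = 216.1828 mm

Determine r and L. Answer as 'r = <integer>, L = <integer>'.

constraint per measurement: (x − r cos θ)² + (r sin θ − e)² = L²
subtracting the θ₁ and θ₂ equations cancels the r² and L² terms:
r = (x₁² − x₂²) / (2[(x₁cos θ₁ + e sin θ₁) − (x₂cos θ₂ + e sin θ₂)]) = 47.0009 → r = 47
L² = (x₁ − r cos θ₁)² + (r sin θ₁ − e)² = 30276.0146 → L = 174.0000 → L = 174
check at θ₃=337°: x = 216.1828 (printed 216.1828) ✓

r = 47, L = 174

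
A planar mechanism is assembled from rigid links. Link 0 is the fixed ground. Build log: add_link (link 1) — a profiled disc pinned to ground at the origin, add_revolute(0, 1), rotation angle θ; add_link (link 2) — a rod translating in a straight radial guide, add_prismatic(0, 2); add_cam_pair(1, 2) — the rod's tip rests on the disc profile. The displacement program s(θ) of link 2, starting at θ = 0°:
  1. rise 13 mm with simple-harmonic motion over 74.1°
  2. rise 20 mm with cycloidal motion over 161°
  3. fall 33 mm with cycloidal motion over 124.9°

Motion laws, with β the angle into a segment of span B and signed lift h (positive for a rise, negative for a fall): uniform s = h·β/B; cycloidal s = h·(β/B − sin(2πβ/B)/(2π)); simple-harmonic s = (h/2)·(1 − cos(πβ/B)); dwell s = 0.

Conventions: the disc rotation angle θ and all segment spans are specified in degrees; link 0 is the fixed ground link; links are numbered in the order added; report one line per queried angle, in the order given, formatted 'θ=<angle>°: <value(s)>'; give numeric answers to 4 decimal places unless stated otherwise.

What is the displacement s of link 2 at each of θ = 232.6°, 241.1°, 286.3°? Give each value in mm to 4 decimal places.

seg 1 [0°–74.1°] simple-harmonic, h=13: full span → s += 13 → s = 13.0000
seg 2 [74.1°–235.1°] cycloidal, h=20: θ=232.6° here. β=158.5, B=161. 20·(0.9845 − sin(2π·0.9845)/(2π)) = 19.9995 → s = 32.9995
seg 2 [74.1°–235.1°] cycloidal, h=20: full span → s += 20 → s = 33.0000
seg 3 [235.1°–360°] cycloidal, h=-33: θ=241.1° here. β=6, B=124.9. -33·(0.0480 − sin(2π·0.0480)/(2π)) = -0.0240 → s = 32.9760
seg 3 [235.1°–360°] cycloidal, h=-33: θ=286.3° here. β=51.2, B=124.9. -33·(0.4099 − sin(2π·0.4099)/(2π)) = -10.7114 → s = 22.2886

θ=232.6°: 32.9995
θ=241.1°: 32.9760
θ=286.3°: 22.2886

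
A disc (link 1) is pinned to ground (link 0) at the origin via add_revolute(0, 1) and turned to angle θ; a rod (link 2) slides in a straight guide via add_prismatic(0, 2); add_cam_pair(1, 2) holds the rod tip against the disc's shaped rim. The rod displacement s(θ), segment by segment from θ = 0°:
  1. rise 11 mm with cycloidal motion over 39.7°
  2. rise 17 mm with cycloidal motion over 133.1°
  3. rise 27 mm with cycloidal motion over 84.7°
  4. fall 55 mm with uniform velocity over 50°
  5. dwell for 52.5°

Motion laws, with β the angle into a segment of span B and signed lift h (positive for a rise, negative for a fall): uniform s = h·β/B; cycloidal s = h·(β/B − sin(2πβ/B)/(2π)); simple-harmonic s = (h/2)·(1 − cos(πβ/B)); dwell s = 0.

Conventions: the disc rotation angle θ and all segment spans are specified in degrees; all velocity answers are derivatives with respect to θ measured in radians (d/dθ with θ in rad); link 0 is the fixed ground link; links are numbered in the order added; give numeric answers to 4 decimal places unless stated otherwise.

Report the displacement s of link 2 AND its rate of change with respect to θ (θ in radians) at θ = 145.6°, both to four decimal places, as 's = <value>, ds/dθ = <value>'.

segment 1 (0° to 39.7°, cycloidal, h = 11) is passed completely: s = 0.0000 + (11) = 11.0000
θ = 145.6° falls in segment 2 (39.7° to 172.8°, cycloidal, h = 17): β = 145.6 − 39.7 = 105.9°, B = 133.1°; Δs = 17·(0.7956 − sin(2π·0.7956)/(2π)) = 16.1211; s = 11.0000 + 16.1211 = 27.1211
velocity in seg [39.7°–172.8°] (cycloidal), θ in radians: β = 105.9° = 1.8483 rad, B = 133.1° = 2.3230 rad; ds/dθ = (h/B)(1 − cos(2πβ/B)) = (17/2.3230)(1 − cos(2π·0.7956)) = 5.248009 mm/rad

s = 27.1211, ds/dθ = 5.2480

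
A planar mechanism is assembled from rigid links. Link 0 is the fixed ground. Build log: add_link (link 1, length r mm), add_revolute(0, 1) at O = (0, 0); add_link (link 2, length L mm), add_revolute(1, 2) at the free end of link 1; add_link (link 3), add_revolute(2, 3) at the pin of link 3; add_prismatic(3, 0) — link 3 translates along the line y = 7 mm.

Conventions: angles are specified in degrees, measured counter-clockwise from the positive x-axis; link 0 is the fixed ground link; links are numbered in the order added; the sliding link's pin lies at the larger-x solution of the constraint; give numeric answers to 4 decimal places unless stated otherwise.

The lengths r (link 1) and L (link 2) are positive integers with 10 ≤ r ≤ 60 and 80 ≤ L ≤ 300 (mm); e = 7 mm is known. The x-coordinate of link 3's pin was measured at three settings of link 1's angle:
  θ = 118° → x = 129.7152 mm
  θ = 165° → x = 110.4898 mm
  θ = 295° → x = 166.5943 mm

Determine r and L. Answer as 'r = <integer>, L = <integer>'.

constraint per measurement: (x − r cos θ)² + (r sin θ − e)² = L²
subtracting the θ₁ and θ₂ equations cancels the r² and L² terms:
r = (x₁² − x₂²) / (2[(x₁cos θ₁ + e sin θ₁) − (x₂cos θ₂ + e sin θ₂)]) = 45.9998 → r = 46
L² = (x₁ − r cos θ₁)² + (r sin θ₁ − e)² = 24024.9938 → L = 155.0000 → L = 155
check at θ₃=295°: x = 166.5943 (printed 166.5943) ✓

r = 46, L = 155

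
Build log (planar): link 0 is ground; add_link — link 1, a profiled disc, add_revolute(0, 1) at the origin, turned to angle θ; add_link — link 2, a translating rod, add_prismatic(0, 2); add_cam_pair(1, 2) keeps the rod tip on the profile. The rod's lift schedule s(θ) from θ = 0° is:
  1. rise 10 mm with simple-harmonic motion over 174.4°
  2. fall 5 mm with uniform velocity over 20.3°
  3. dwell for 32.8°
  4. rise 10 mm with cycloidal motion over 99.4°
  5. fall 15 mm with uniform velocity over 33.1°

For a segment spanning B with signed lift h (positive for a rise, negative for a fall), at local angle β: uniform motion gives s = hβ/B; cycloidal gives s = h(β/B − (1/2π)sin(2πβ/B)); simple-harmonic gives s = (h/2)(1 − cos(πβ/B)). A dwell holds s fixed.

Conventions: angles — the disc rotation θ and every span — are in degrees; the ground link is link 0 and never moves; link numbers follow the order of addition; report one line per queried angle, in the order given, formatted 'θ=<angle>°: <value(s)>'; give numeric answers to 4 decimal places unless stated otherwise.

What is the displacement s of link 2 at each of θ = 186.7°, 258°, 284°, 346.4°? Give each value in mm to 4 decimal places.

seg 1 [0°–174.4°] simple-harmonic, h=10: full span → s += 10 → s = 10.0000
seg 2 [174.4°–194.7°] uniform, h=-5: θ=186.7° here. β=12.3, B=20.3. -5·12.3/20.3 = -3.0296 → s = 6.9704
seg 2 [174.4°–194.7°] uniform, h=-5: full span → s += -5 → s = 5.0000
seg 3 [194.7°–227.5°] dwell: s stays 5.0000
seg 4 [227.5°–326.9°] cycloidal, h=10: θ=258° here. β=30.5, B=99.4. 10·(0.3068 − sin(2π·0.3068)/(2π)) = 1.5773 → s = 6.5773
seg 4 [227.5°–326.9°] cycloidal, h=10: θ=284° here. β=56.5, B=99.4. 10·(0.5684 − sin(2π·0.5684)/(2π)) = 6.3473 → s = 11.3473
seg 4 [227.5°–326.9°] cycloidal, h=10: full span → s += 10 → s = 15.0000
seg 5 [326.9°–360°] uniform, h=-15: θ=346.4° here. β=19.5, B=33.1. -15·19.5/33.1 = -8.8369 → s = 6.1631

θ=186.7°: 6.9704
θ=258°: 6.5773
θ=284°: 11.3473
θ=346.4°: 6.1631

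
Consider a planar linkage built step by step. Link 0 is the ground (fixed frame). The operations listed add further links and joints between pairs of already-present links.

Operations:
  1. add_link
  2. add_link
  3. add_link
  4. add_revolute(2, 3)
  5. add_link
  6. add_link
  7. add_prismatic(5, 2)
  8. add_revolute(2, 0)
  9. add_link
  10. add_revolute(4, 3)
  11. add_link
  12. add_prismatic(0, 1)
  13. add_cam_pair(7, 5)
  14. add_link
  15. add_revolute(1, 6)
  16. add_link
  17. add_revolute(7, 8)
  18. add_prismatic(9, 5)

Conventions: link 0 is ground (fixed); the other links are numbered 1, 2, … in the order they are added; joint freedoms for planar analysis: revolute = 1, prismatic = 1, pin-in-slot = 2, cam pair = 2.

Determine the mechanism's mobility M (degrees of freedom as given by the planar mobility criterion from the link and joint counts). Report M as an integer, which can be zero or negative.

link 0 = ground. State L|J1|J2 = 1|0|0
+link1  2|0|0
+link2  3|0|0
+link3  4|0|0
R(2,3) f=1→J1  4|1|0
+link4  5|1|0
+link5  6|1|0
P(5,2) f=1→J1  6|2|0
R(2,0) f=1→J1  6|3|0
+link6  7|3|0
R(4,3) f=1→J1  7|4|0
+link7  8|4|0
P(0,1) f=1→J1  8|5|0
C(7,5) f=2→J2  8|5|1
+link8  9|5|1
R(1,6) f=1→J1  9|6|1
+link9  10|6|1
R(7,8) f=1→J1  10|7|1
P(9,5) f=1→J1  10|8|1
M = 3(10−1)−2·8−1 = 27−16−1 = 10

M = 10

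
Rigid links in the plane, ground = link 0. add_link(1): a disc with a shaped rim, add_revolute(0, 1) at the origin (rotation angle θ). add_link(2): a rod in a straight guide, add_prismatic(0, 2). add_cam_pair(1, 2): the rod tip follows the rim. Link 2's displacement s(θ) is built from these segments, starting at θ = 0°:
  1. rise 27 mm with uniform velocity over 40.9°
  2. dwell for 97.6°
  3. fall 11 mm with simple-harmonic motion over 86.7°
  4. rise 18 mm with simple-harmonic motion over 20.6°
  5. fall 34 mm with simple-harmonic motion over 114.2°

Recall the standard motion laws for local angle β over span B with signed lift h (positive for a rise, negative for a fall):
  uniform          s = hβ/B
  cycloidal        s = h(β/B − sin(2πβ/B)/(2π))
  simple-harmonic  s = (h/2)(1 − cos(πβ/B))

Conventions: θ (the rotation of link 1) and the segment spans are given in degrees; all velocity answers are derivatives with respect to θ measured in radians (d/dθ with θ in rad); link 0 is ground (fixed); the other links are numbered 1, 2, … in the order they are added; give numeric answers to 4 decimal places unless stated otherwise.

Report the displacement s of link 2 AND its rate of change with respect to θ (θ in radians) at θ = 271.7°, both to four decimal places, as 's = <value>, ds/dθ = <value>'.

segment 1 (0° to 40.9°, uniform, h = 27) is passed completely: s = 0.0000 + (27) = 27.0000
segment 2 (40.9° to 138.5°, dwell): s unchanged at 27.0000
segment 3 (138.5° to 225.2°, simple-harmonic, h = -11) is passed completely: s = 27.0000 + (-11) = 16.0000
segment 4 (225.2° to 245.8°, simple-harmonic, h = 18) is passed completely: s = 16.0000 + (18) = 34.0000
θ = 271.7° falls in segment 5 (245.8° to 360°, simple-harmonic, h = -34): β = 271.7 − 245.8 = 25.9°, B = 114.2°; Δs = -34/2·(1 − cos(π·0.2268)) = -4.1356; s = 34.0000 − 4.1356 = 29.8644
velocity in seg [245.8°–360°] (simple-harmonic), θ in radians: β = 25.9° = 0.4520 rad, B = 114.2° = 1.9932 rad; ds/dθ = (πh/(2B)) sin(πβ/B) = (π·(-34)/(2·1.9932)) sin(π·0.2268) = -17.516651 mm/rad

s = 29.8644, ds/dθ = -17.5167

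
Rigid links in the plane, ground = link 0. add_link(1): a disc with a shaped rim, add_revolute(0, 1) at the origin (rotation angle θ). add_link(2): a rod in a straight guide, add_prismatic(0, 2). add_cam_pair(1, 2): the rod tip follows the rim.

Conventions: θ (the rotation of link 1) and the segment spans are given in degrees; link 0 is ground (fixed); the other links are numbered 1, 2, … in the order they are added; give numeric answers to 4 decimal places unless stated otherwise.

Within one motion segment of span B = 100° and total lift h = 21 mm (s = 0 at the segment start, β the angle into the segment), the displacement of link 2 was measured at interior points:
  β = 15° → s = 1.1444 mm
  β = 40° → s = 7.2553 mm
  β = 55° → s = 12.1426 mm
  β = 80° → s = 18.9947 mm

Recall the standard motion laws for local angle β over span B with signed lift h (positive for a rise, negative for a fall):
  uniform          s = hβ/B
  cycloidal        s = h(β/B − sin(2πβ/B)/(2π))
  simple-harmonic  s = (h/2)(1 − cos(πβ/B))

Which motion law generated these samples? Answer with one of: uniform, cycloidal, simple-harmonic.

candidates at β/B = r: uniform s = h·r (linear in β); cycloidal s = h·(r − sin(2πr)/(2π)); simple-harmonic s = (h/2)(1 − cos(πr))
β=15°: printed 1.1444 | uniform 3.1500, cycloidal 0.4461, simple-harmonic 1.1444
β=40°: printed 7.2553 | uniform 8.4000, cycloidal 6.4355, simple-harmonic 7.2553
β=55°: printed 12.1426 | uniform 11.5500, cycloidal 12.5828, simple-harmonic 12.1426
β=80°: printed 18.9947 | uniform 16.8000, cycloidal 19.9787, simple-harmonic 18.9947
only one law matches every sample → simple-harmonic

simple-harmonic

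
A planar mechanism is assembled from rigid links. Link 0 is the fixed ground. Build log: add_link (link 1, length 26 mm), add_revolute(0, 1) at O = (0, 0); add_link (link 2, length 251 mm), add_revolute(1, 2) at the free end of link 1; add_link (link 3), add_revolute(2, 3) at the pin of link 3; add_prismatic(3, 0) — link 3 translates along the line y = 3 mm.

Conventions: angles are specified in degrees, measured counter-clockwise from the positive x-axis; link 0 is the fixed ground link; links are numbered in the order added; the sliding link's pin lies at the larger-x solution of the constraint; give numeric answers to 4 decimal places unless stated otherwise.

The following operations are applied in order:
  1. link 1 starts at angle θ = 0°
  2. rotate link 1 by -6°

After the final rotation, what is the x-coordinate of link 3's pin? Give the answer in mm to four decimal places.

geometry: r = 26 mm, L = 251 mm, e = 3 mm; θ starts at 0°
rotate link 1 by -6°: θ ← 0° -6° = -6°
crank pin P = (r cos θ, r sin θ) = (25.857569, -2.717740)
h = r sin θ − e = -2.717740 − 3 = -5.717740
x = r cos θ + √(L² − h²) = 25.857569 + 250.934867 = 276.792436

276.7924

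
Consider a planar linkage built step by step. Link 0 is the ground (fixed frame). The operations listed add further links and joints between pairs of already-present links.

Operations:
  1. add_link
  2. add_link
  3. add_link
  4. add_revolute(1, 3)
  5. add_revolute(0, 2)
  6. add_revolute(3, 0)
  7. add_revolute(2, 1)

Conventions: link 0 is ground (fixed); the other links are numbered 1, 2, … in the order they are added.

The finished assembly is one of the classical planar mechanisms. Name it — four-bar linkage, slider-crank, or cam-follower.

links: 4 (incl. ground); joints: 4 revolute, 0 prismatic, 0 higher (cam) pair, forming one closed loop
4 links in a single 4R loop → four-bar linkage

four-bar linkage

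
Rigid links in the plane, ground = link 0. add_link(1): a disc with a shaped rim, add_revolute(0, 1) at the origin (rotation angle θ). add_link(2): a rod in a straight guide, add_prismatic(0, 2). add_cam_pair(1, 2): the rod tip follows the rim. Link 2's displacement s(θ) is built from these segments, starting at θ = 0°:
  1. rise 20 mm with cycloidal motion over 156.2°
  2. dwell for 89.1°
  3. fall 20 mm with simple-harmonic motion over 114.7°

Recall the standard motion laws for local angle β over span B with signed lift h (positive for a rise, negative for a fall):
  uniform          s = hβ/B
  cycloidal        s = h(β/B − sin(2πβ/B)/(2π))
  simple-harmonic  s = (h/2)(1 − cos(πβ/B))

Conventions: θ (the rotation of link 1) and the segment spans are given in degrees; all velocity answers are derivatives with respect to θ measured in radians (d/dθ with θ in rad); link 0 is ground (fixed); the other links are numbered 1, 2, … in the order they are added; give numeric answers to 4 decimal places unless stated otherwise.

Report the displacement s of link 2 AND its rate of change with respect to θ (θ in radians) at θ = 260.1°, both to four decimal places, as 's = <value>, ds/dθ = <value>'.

segment 1 (0° to 156.2°, cycloidal, h = 20) is passed completely: s = 0.0000 + (20) = 20.0000
segment 2 (156.2° to 245.3°, dwell): s unchanged at 20.0000
θ = 260.1° falls in segment 3 (245.3° to 360°, simple-harmonic, h = -20): β = 260.1 − 245.3 = 14.8°, B = 114.7°; Δs = -20/2·(1 − cos(π·0.1290)) = -0.8104; s = 20.0000 − 0.8104 = 19.1896
velocity in seg [245.3°–360°] (simple-harmonic), θ in radians: β = 14.8° = 0.2583 rad, B = 114.7° = 2.0019 rad; ds/dθ = (πh/(2B)) sin(πβ/B) = (π·(-20)/(2·2.0019)) sin(π·0.1290) = -6.188671 mm/rad

s = 19.1896, ds/dθ = -6.1887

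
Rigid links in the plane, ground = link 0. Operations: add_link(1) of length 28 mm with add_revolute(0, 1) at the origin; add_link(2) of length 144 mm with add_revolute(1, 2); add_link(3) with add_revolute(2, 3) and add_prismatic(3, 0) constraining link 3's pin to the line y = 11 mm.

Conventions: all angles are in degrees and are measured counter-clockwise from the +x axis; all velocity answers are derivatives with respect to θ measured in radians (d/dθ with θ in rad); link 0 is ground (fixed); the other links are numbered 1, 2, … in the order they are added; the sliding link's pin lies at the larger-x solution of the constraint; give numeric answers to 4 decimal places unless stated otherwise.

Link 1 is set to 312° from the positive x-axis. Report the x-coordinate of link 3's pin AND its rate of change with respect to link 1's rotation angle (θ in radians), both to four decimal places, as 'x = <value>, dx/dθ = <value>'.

geometry: r = 28 mm, L = 144 mm, e = 11 mm
crank pin P = (r cos θ, r sin θ) = (18.735657, -20.808055)
h = r sin θ − e = -20.808055 − 11 = -31.808055
x = r cos θ + √(L² − h²) = 18.735657 + 140.443041 = 159.178697
dx/dθ = −r sin θ − h·r cos θ/√(L² − h²) (θ in radians; h = -31.808055) = 25.051375

x = 159.1787, dx/dθ = 25.0514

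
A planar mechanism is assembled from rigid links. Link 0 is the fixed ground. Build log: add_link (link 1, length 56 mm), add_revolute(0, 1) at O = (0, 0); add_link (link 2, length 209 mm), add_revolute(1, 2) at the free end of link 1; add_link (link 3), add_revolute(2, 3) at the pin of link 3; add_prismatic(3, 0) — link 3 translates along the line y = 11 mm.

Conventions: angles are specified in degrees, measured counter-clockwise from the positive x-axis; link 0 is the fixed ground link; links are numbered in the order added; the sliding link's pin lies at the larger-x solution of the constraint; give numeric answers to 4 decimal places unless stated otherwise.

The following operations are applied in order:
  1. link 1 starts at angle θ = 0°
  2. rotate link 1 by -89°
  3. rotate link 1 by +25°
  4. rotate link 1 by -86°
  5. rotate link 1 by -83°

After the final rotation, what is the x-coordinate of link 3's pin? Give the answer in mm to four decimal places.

geometry: r = 56 mm, L = 209 mm, e = 11 mm; θ starts at 0°
rotate link 1 by -89°: θ ← 0° -89° = -89°
rotate link 1 by +25°: θ ← -89° +25° = -64°
rotate link 1 by -86°: θ ← -64° -86° = -150°
rotate link 1 by -83°: θ ← -150° -83° = -233°
crank pin P = (r cos θ, r sin θ) = (-33.701641, 44.723589)
h = r sin θ − e = 44.723589 − 11 = 33.723589
x = r cos θ + √(L² − h²) = -33.701641 + 206.261290 = 172.559648

172.5596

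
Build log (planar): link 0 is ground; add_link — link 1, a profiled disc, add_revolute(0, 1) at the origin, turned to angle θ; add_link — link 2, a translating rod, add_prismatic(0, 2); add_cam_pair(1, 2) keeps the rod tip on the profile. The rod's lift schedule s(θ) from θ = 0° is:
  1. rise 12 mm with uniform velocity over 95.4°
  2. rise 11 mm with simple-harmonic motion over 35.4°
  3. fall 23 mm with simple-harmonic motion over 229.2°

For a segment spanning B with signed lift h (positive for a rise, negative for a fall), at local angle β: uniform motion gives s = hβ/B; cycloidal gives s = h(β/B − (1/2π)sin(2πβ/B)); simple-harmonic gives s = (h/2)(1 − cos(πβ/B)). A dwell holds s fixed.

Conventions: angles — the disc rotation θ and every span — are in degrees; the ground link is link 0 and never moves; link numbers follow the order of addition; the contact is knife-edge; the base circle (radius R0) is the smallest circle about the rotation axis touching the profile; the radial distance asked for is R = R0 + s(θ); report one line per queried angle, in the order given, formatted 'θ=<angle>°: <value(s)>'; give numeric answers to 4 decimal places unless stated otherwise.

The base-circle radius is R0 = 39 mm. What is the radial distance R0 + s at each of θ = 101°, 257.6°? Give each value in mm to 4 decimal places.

seg 1 [0°–95.4°] uniform, h=12: full span → s += 12 → s = 12.0000
seg 2 [95.4°–130.8°] simple-harmonic, h=11: θ=101° here. β=5.6, B=35.4. 11/2·(1 − cos(π·0.1582)) = 0.6653 → s = 12.6653
seg 2 [95.4°–130.8°] simple-harmonic, h=11: full span → s += 11 → s = 23.0000
seg 3 [130.8°–360°] simple-harmonic, h=-23: θ=257.6° here. β=126.8, B=229.2. -23/2·(1 − cos(π·0.5532)) = -13.4141 → s = 9.5859
θ=101°: R = R0 + s = 39 + 12.6653 = 51.6653
θ=257.6°: R = R0 + s = 39 + 9.5859 = 48.5859

θ=101°: 51.6653
θ=257.6°: 48.5859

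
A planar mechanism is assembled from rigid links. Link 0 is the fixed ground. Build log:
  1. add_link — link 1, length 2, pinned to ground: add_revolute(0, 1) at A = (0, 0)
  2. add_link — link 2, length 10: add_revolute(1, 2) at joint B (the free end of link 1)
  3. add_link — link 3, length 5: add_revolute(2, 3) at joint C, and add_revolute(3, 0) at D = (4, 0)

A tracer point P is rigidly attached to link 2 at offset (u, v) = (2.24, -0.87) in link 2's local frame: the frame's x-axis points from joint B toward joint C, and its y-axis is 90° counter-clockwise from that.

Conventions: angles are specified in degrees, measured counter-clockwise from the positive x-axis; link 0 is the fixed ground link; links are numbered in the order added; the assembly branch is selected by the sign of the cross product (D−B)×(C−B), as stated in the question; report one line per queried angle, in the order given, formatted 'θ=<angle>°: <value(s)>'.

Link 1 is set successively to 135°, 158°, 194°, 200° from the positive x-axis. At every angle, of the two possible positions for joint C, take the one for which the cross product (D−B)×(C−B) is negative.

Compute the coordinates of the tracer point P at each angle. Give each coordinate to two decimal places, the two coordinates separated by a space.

A=(0,0), D=(4.00,0)
θ=135°: B = A + 2.00·(cos135°, sin135°) = (-1.4142, 1.4142)
θ=135°: |BD| = 5.5959
θ=135°: circle(B,10.00) ∩ circle(D,5.00): a=9.4993, h=3.1246
θ=135°:   candidates: C₊=(8.5664,2.0367) cross=17.485; C₋=(6.9871,-4.0097) cross=-17.485
θ=135°:   branch - wants cross < 0 → take C=(6.9871,-4.0097) (cross=-17.485)
θ=135°: ex = (C−B)/|BC| = (0.8401,-0.5424); ey = (0.5424,0.8401)
θ=135°: P = B + 2.24·ex + -0.87·ey = (-0.0042,-0.5316)
θ=158°: B = A + 2.00·(cos158°, sin158°) = (-1.8544, 0.7492)
θ=158°: |BD| = 5.9021
θ=158°: circle(B,10.00) ∩ circle(D,5.00): a=9.3047, h=3.6636
θ=158°:   candidates: C₊=(7.8401,3.2021) cross=21.623; C₋=(6.9100,-4.0659) cross=-21.623
θ=158°:   branch - wants cross < 0 → take C=(6.9100,-4.0659) (cross=-21.623)
θ=158°: ex = (C−B)/|BC| = (0.8764,-0.4815); ey = (0.4815,0.8764)
θ=158°: P = B + 2.24·ex + -0.87·ey = (-0.3101,-1.0919)
θ=194°: B = A + 2.00·(cos194°, sin194°) = (-1.9406, -0.4838)
θ=194°: |BD| = 5.9603
θ=194°: circle(B,10.00) ∩ circle(D,5.00): a=9.2718, h=3.7462
θ=194°:   candidates: C₊=(6.9965,4.0026) cross=22.328; C₋=(7.6047,-3.4650) cross=-22.328
θ=194°:   branch - wants cross < 0 → take C=(7.6047,-3.4650) (cross=-22.328)
θ=194°: ex = (C−B)/|BC| = (0.9545,-0.2981); ey = (0.2981,0.9545)
θ=194°: P = B + 2.24·ex + -0.87·ey = (-0.0618,-1.9821)
θ=200°: B = A + 2.00·(cos200°, sin200°) = (-1.8794, -0.6840)
θ=200°: |BD| = 5.9190
θ=200°: circle(B,10.00) ∩ circle(D,5.00): a=9.2950, h=3.6882
θ=200°:   candidates: C₊=(6.9271,4.0536) cross=21.831; C₋=(7.7796,-3.2734) cross=-21.831
θ=200°:   branch - wants cross < 0 → take C=(7.7796,-3.2734) (cross=-21.831)
θ=200°: ex = (C−B)/|BC| = (0.9659,-0.2589); ey = (0.2589,0.9659)
θ=200°: P = B + 2.24·ex + -0.87·ey = (0.0590,-2.1044)

θ=135°: -0.00 -0.53
θ=158°: -0.31 -1.09
θ=194°: -0.06 -1.98
θ=200°: 0.06 -2.10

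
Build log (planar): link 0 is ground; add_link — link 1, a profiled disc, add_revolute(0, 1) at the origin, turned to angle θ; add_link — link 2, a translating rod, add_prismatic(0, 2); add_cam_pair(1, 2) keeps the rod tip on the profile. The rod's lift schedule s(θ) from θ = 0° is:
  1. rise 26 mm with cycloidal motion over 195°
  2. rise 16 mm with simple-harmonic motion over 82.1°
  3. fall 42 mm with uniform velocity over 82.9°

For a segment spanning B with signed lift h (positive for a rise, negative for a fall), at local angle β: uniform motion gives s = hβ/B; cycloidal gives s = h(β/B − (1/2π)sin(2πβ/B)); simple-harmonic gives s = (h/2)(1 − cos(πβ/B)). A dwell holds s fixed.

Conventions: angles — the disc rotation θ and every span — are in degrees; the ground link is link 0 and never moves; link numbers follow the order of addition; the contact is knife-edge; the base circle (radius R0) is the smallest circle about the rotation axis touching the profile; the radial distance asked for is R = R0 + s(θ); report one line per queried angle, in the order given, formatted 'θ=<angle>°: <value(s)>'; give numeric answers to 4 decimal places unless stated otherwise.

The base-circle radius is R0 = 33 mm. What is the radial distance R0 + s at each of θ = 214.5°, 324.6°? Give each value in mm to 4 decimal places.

seg 1 [0°–195°] cycloidal, h=26: full span → s += 26 → s = 26.0000
seg 2 [195°–277.1°] simple-harmonic, h=16: θ=214.5° here. β=19.5, B=82.1. 16/2·(1 − cos(π·0.2375)) = 2.1257 → s = 28.1257
seg 2 [195°–277.1°] simple-harmonic, h=16: full span → s += 16 → s = 42.0000
seg 3 [277.1°–360°] uniform, h=-42: θ=324.6° here. β=47.5, B=82.9. -42·47.5/82.9 = -24.0651 → s = 17.9349
θ=214.5°: R = R0 + s = 33 + 28.1257 = 61.1257
θ=324.6°: R = R0 + s = 33 + 17.9349 = 50.9349

θ=214.5°: 61.1257
θ=324.6°: 50.9349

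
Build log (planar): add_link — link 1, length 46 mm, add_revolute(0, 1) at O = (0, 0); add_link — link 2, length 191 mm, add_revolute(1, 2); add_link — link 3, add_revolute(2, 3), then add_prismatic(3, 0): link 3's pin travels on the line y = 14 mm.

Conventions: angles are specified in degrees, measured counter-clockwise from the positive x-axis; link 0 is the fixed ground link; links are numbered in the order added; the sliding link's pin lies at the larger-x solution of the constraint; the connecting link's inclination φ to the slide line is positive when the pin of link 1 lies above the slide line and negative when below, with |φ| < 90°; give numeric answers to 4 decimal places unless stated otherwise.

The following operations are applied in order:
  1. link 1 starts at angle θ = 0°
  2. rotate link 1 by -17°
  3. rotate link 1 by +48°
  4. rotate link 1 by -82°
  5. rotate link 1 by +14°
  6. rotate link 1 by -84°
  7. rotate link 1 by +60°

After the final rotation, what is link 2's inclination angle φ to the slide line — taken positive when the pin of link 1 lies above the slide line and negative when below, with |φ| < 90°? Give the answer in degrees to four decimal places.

geometry: r = 46 mm, L = 191 mm, e = 14 mm; θ starts at 0°
rotate link 1 by -17°: θ ← 0° -17° = -17°
rotate link 1 by +48°: θ ← -17° +48° = 31°
rotate link 1 by -82°: θ ← 31° -82° = -51°
rotate link 1 by +14°: θ ← -51° +14° = -37°
rotate link 1 by -84°: θ ← -37° -84° = -121°
rotate link 1 by +60°: θ ← -121° +60° = -61°
h = r sin θ − e = -40.232507 − 14 = -54.232507
sin φ = h / L = -54.232507 / 191 = -0.28393982
φ = arcsin(-0.28393982) = -16.495487°

-16.4955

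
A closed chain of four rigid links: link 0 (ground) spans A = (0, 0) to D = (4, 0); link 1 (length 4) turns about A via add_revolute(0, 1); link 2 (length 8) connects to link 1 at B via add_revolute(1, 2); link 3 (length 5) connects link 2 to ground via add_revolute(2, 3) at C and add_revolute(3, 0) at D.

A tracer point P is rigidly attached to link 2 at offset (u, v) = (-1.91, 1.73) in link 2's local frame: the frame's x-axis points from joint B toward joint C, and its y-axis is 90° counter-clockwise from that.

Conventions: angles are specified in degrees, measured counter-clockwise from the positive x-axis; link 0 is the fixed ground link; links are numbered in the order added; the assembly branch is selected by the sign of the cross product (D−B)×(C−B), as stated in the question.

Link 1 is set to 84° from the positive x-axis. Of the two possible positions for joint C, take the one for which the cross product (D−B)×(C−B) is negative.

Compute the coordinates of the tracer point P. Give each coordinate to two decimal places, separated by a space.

A=(0,0), D=(4.00,0)
B = A + 4.00·(cos84°, sin84°) = (0.4181, 3.9781)
|BD| = 5.3530
circle(B,8.00) ∩ circle(D,5.00): a=6.3193, h=4.9057
  candidates: C₊=(8.2922,2.5645) cross=26.261; C₋=(1.0009,-4.0007) cross=-26.261
  branch - wants cross < 0 → take C=(1.0009,-4.0007) (cross=-26.261)
ex = (C−B)/|BC| = (0.0728,-0.9973); ey = (0.9973,0.0728)
P = B + -1.91·ex + 1.73·ey = (2.0044,6.0090)

2.00 6.01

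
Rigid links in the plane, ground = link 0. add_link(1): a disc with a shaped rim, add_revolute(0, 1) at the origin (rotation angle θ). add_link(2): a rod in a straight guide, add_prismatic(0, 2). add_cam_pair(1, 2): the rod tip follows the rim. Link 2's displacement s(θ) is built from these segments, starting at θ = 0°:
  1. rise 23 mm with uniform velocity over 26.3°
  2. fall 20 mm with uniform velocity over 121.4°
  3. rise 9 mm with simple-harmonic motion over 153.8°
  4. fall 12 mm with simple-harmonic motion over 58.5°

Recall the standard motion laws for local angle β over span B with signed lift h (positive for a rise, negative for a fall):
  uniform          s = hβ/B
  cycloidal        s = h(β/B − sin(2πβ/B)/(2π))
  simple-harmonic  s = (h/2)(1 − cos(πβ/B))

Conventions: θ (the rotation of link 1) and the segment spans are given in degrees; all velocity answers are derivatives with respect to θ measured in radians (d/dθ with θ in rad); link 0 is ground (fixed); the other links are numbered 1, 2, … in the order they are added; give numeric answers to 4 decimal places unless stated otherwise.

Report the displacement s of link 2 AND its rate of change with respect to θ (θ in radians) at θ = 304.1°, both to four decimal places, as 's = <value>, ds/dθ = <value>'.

segment 1 (0° to 26.3°, uniform, h = 23) is passed completely: s = 0.0000 + (23) = 23.0000
segment 2 (26.3° to 147.7°, uniform, h = -20) is passed completely: s = 23.0000 + (-20) = 3.0000
segment 3 (147.7° to 301.5°, simple-harmonic, h = 9) is passed completely: s = 3.0000 + (9) = 12.0000
θ = 304.1° falls in segment 4 (301.5° to 360°, simple-harmonic, h = -12): β = 304.1 − 301.5 = 2.6°, B = 58.5°; Δs = -12/2·(1 − cos(π·0.0444)) = -0.0584; s = 12.0000 − 0.0584 = 11.9416
velocity in seg [301.5°–360°] (simple-harmonic), θ in radians: β = 2.6° = 0.0454 rad, B = 58.5° = 1.0210 rad; ds/dθ = (πh/(2B)) sin(πβ/B) = (π·(-12)/(2·1.0210)) sin(π·0.0444) = -2.569350 mm/rad

s = 11.9416, ds/dθ = -2.5693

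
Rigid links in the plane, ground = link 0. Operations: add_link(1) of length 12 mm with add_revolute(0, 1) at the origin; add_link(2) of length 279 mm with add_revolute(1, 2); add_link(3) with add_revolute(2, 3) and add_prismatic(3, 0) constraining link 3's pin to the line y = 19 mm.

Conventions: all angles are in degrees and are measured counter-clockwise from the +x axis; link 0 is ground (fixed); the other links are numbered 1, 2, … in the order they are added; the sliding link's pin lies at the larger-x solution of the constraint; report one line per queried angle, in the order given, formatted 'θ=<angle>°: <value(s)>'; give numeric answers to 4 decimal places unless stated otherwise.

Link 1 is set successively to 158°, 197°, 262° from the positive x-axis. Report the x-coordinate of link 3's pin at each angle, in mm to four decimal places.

geometry: r = 12 mm, L = 279 mm, e = 19 mm
θ=158°: crank pin P = (r cos θ, r sin θ) = (-11.126206, 4.495279)
θ=158°: h = r sin θ − e = 4.495279 − 19 = -14.504721
θ=158°: x = r cos θ + √(L² − h²) = -11.126206 + 278.622707 = 267.496501
θ=197°: crank pin P = (r cos θ, r sin θ) = (-11.475657, -3.508460)
θ=197°: h = r sin θ − e = -3.508460 − 19 = -22.508460
θ=197°: x = r cos θ + √(L² − h²) = -11.475657 + 278.090577 = 266.614920
θ=262°: crank pin P = (r cos θ, r sin θ) = (-1.670077, -11.883217)
θ=262°: h = r sin θ − e = -11.883217 − 19 = -30.883217
θ=262°: x = r cos θ + √(L² − h²) = -1.670077 + 277.285461 = 275.615384

θ=158°: 267.4965
θ=197°: 266.6149
θ=262°: 275.6154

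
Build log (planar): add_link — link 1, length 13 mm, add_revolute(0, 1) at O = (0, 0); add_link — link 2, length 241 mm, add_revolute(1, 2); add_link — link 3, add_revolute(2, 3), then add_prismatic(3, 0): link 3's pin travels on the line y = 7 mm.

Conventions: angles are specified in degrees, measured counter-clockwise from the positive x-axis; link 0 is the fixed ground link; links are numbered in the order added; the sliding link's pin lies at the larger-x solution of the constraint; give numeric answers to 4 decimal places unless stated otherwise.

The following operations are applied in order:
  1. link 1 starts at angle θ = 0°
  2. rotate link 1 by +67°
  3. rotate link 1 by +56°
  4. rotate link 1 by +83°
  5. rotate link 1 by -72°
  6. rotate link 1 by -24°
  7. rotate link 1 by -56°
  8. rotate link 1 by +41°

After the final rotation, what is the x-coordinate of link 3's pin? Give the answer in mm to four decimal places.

geometry: r = 13 mm, L = 241 mm, e = 7 mm; θ starts at 0°
rotate link 1 by +67°: θ ← 0° +67° = 67°
rotate link 1 by +56°: θ ← 67° +56° = 123°
rotate link 1 by +83°: θ ← 123° +83° = 206°
rotate link 1 by -72°: θ ← 206° -72° = 134°
rotate link 1 by -24°: θ ← 134° -24° = 110°
rotate link 1 by -56°: θ ← 110° -56° = 54°
rotate link 1 by +41°: θ ← 54° +41° = 95°
crank pin P = (r cos θ, r sin θ) = (-1.133025, 12.950531)
h = r sin θ − e = 12.950531 − 7 = 5.950531
x = r cos θ + √(L² − h²) = -1.133025 + 240.926527 = 239.793502

239.7935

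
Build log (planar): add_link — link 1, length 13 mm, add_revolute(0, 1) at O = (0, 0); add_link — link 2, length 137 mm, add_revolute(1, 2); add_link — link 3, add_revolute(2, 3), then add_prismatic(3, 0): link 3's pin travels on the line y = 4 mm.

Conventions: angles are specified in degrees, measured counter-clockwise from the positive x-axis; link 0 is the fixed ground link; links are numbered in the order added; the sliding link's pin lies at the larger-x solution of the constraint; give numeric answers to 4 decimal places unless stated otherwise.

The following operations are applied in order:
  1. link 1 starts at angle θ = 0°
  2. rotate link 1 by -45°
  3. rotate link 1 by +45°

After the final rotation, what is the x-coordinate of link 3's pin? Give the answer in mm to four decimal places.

geometry: r = 13 mm, L = 137 mm, e = 4 mm; θ starts at 0°
rotate link 1 by -45°: θ ← 0° -45° = -45°
rotate link 1 by +45°: θ ← -45° +45° = 0°
crank pin P = (r cos θ, r sin θ) = (13.000000, 0.000000)
h = r sin θ − e = 0.000000 − 4 = -4.000000
x = r cos θ + √(L² − h²) = 13.000000 + 136.941593 = 149.941593

149.9416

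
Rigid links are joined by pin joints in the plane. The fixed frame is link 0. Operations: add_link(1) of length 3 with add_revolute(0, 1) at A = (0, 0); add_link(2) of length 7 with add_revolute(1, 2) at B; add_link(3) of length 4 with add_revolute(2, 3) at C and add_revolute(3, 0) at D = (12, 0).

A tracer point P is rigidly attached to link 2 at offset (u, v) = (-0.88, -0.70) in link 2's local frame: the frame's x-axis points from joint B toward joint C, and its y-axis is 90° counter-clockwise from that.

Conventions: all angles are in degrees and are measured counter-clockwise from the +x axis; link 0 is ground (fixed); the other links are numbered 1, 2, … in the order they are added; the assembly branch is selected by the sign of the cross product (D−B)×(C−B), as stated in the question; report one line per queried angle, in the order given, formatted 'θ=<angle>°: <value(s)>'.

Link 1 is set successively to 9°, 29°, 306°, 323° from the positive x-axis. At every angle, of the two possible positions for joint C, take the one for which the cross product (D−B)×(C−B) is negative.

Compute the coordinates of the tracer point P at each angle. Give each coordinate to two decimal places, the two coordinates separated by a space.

A=(0,0), D=(12.00,0)
θ=9°: B = A + 3.00·(cos9°, sin9°) = (2.9631, 0.4693)
θ=9°: |BD| = 9.0491
θ=9°: circle(B,7.00) ∩ circle(D,4.00): a=6.3479, h=2.9502
θ=9°:   candidates: C₊=(9.4555,3.0863) cross=26.697; C₋=(9.1495,-2.8061) cross=-26.697
θ=9°:   branch - wants cross < 0 → take C=(9.1495,-2.8061) (cross=-26.697)
θ=9°: ex = (C−B)/|BC| = (0.8838,-0.4679); ey = (0.4679,0.8838)
θ=9°: P = B + -0.88·ex + -0.70·ey = (1.8578,0.2624)
θ=29°: B = A + 3.00·(cos29°, sin29°) = (2.6239, 1.4544)
θ=29°: |BD| = 9.4883
θ=29°: circle(B,7.00) ∩ circle(D,4.00): a=6.4831, h=2.6399
θ=29°:   candidates: C₊=(9.4350,3.0694) cross=25.048; C₋=(8.6257,-2.1481) cross=-25.048
θ=29°:   branch - wants cross < 0 → take C=(8.6257,-2.1481) (cross=-25.048)
θ=29°: ex = (C−B)/|BC| = (0.8574,-0.5146); ey = (0.5146,0.8574)
θ=29°: P = B + -0.88·ex + -0.70·ey = (1.5091,1.3071)
θ=306°: B = A + 3.00·(cos306°, sin306°) = (1.7634, -2.4271)
θ=306°: |BD| = 10.5204
θ=306°: circle(B,7.00) ∩ circle(D,4.00): a=6.8286, h=1.5396
θ=306°:   candidates: C₊=(8.0526,0.6464) cross=16.197; C₋=(8.7629,-2.3498) cross=-16.197
θ=306°:   branch - wants cross < 0 → take C=(8.7629,-2.3498) (cross=-16.197)
θ=306°: ex = (C−B)/|BC| = (0.9999,0.0110); ey = (-0.0110,0.9999)
θ=306°: P = B + -0.88·ex + -0.70·ey = (0.8911,-3.1367)
θ=323°: B = A + 3.00·(cos323°, sin323°) = (2.3959, -1.8054)
θ=323°: |BD| = 9.7723
θ=323°: circle(B,7.00) ∩ circle(D,4.00): a=6.5746, h=2.4030
θ=323°:   candidates: C₊=(8.4134,1.7709) cross=23.483; C₋=(9.3013,-2.9525) cross=-23.483
θ=323°:   branch - wants cross < 0 → take C=(9.3013,-2.9525) (cross=-23.483)
θ=323°: ex = (C−B)/|BC| = (0.9865,-0.1639); ey = (0.1639,0.9865)
θ=323°: P = B + -0.88·ex + -0.70·ey = (1.4131,-2.3518)

θ=9°: 1.86 0.26
θ=29°: 1.51 1.31
θ=306°: 0.89 -3.14
θ=323°: 1.41 -2.35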